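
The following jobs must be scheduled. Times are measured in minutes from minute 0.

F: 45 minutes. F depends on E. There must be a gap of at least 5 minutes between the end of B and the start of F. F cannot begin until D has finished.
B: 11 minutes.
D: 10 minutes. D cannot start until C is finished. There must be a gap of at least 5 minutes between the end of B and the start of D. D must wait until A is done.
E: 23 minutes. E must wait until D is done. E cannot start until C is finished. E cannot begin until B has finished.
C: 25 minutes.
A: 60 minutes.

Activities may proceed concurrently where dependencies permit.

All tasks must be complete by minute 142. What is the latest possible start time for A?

To finish by minute 142, F (duration 45) must start no later than minute 97.
Since F (must start by minute 97) depends on it, E must finish by minute 97. Backing off its 23-minute duration gives a latest start of minute 74.
D must finish in time for E (must start by minute 74); F (must start by minute 97). The tightest is minute 74, so D must start by 74 − 10 = minute 64.
A must finish before D (must start by minute 64). With a 60-minute duration, A must start by 64 − 60 = minute 4.

4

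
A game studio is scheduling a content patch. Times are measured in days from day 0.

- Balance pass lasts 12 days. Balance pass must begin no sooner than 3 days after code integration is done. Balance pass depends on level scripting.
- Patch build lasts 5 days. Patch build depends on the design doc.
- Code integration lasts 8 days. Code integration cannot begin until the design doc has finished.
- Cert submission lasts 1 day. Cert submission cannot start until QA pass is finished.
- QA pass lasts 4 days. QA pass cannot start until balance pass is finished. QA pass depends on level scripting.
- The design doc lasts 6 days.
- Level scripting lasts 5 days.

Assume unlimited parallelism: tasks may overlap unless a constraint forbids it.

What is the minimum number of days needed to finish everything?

Level scripting can start immediately at day 0; it finishes at day 5.
The design doc can start immediately at day 0; it finishes at day 6.
Patch build waits on the design doc (finishes day 6), so it starts at day 6 and finishes at 6 + 5 = day 11.
After the design doc (finishes day 6), code integration can start at day 6 and finishes at day 14.
For balance pass: code integration (finishes day 14, plus 3-day gap → day 17); level scripting (finishes day 5). Taking the maximum gives a start of day 17, and it finishes at 17 + 12 = day 29.
QA pass has to wait for balance pass (finishes day 29); level scripting (finishes day 5). The latest of these is day 29, so QA pass runs day 29 to 29 + 4 = day 33.
Cert submission cannot begin until QA pass (finishes day 33). It runs from day 33 to 33 + 1 = day 34.
All tasks are finished once the last one completes. Finish times: The design doc at 6, Level scripting at 5, Code integration at 14, Balance pass at 29, QA pass at 33, Cert submission at 34, Patch build at 11. The latest is day 34.

34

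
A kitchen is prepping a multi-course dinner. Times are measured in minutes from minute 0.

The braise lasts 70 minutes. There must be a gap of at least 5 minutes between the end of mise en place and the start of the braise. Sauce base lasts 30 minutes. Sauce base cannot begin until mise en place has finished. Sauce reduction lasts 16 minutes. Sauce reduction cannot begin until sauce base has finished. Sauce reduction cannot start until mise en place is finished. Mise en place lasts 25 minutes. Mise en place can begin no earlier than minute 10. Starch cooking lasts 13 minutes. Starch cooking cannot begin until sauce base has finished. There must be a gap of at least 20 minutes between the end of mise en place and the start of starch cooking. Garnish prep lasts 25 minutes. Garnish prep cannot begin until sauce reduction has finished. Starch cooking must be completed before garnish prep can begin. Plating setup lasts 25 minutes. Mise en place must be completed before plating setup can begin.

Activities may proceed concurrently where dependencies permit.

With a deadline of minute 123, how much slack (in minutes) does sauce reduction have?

17

After its own release at minute 10, mise en place can start at minute 10 and finishes at minute 35.
After mise en place (finishes minute 35), sauce base can start at minute 35 and finishes at minute 65.
Sauce reduction cannot start until sauce base (finishes minute 65); mise en place (finishes minute 35). The controlling bound is minute 65, so sauce reduction finishes at 65 + 16 = minute 81.

Working backward from the deadline:
Nothing follows garnish prep; the deadline of minute 123 is its only limit. It must start by 123 − 25 = minute 98.
Sauce reduction has to be done before garnish prep (must start by minute 98). That means finishing by minute 98, i.e. starting by 98 − 16 = minute 82.
So sauce reduction can start as early as minute 65 and as late as minute 82, giving 82 − 65 = 17 minutes of slack.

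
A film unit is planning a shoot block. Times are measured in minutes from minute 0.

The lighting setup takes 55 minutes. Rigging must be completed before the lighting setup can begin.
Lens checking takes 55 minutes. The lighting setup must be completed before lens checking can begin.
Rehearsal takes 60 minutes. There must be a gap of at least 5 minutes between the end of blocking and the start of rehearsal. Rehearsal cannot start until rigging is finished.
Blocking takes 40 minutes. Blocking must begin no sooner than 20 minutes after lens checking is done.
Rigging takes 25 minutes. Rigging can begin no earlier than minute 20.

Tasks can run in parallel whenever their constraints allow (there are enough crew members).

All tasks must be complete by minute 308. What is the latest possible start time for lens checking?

128

Rehearsal must finish by minute 308; it takes 60 minutes, so it must start by 308 − 60 = minute 248.
Since rehearsal (must start by minute 248, minus 5-minute gap → minute 243) depends on it, blocking must finish by minute 243. Backing off its 40-minute duration gives a latest start of minute 203.
Lens checking has to be done before blocking (must start by minute 203, minus 20-minute gap → minute 183). That means finishing by minute 183, i.e. starting by 183 − 55 = minute 128.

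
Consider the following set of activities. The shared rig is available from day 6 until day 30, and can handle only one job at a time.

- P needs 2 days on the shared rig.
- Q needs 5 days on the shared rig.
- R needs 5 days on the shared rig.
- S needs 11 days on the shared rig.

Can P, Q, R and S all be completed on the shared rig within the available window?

The shared rig window is 30 − 6 = 24 days.
Running back to back, the jobs need 2 + 5 + 5 + 11 = 23 days on the shared rig.
Since 23 ≤ 24, they fit within the window.

Yes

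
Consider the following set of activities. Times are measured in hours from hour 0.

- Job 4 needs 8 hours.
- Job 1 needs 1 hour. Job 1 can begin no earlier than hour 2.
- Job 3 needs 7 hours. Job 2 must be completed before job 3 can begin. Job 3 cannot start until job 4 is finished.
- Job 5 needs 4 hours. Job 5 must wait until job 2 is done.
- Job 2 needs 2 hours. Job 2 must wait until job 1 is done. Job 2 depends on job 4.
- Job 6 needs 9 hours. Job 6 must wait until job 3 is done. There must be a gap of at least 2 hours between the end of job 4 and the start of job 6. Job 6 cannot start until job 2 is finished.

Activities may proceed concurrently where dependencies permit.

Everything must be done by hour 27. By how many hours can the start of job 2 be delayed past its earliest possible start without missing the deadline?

Job 4 can start immediately at hour 0; it finishes at hour 8.
After its own release at hour 2, job 1 can start at hour 2 and finishes at hour 3.
Job 2 needs all of job 1 (finishes hour 3); job 4 (finishes hour 8). That puts its earliest start at hour 8; it finishes at 8 + 2 = hour 10.

Working backward from the deadline:
Job 6 must finish by hour 27; it takes 9 hours, so it must start by 27 − 9 = hour 18.
Job 3 has to be done before job 6 (must start by hour 18). That means finishing by hour 18, i.e. starting by 18 − 7 = hour 11.
Job 5 has no dependents, so it just needs to finish by hour 27. Starting by 27 − 4 = hour 23 achieves that.
Job 2 must finish in time for job 3 (must start by hour 11); job 5 (must start by hour 23); job 6 (must start by hour 18). The tightest is hour 11, so job 2 must start by 11 − 2 = hour 9.
So job 2 can start as early as hour 8 and as late as hour 9, giving 9 − 8 = 1 hour of slack.

1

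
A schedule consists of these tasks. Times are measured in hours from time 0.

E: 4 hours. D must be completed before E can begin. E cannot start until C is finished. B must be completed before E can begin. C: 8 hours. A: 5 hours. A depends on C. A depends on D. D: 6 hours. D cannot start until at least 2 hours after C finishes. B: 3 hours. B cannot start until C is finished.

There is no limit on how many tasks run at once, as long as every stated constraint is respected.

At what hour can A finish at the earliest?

C can start immediately at hour 0; it finishes at hour 8.
D cannot begin until C (finishes hour 8, plus 2-hour gap → hour 10). It runs from hour 10 to 10 + 6 = hour 16.
For A: C (finishes hour 8); D (finishes hour 16). Taking the maximum gives a start of hour 16, and it finishes at 16 + 5 = hour 21.

21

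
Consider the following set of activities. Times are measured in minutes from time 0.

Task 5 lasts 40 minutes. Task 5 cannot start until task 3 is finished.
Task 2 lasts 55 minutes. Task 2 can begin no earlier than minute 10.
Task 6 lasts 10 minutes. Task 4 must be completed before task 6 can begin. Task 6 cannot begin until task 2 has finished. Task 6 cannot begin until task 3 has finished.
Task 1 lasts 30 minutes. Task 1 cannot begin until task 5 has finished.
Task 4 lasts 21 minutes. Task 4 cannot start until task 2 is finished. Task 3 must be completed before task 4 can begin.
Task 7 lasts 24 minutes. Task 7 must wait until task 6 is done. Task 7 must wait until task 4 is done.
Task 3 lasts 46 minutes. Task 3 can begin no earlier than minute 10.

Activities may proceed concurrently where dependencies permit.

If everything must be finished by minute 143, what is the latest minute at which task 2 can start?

33

To finish by minute 143, task 7 (duration 24) must start no later than minute 119.
Task 6 feeds into task 7 (must start by minute 119); so task 6 must finish by minute 119 and therefore start by minute 109.
Task 4 has several dependents: task 6 (must start by minute 109); task 7 (must start by minute 119). The earliest of those limits is minute 109, so task 4 must start by 109 − 21 = minute 88.
Task 2 has several dependents: task 4 (must start by minute 88); task 6 (must start by minute 109). The earliest of those limits is minute 88, so task 2 must start by 88 − 55 = minute 33.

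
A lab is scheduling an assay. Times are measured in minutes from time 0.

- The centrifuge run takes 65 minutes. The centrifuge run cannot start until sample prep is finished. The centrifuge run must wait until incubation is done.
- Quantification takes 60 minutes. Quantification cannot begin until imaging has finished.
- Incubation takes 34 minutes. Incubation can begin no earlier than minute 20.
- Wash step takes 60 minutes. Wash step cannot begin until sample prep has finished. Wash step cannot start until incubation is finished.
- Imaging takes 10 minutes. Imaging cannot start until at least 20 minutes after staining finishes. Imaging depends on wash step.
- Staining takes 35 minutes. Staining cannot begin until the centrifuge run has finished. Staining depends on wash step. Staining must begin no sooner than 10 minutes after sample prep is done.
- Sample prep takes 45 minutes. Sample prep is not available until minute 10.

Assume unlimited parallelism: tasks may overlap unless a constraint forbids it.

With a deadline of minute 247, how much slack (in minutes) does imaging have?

Incubation waits on its own release at minute 20, so it starts at minute 20 and finishes at 20 + 34 = minute 54.
Sample prep cannot begin until its own release at minute 10. It runs from minute 10 to 10 + 45 = minute 55.
For wash step: sample prep (finishes minute 55); incubation (finishes minute 54). Taking the maximum gives a start of minute 55, and it finishes at 55 + 60 = minute 115.
For the centrifuge run: sample prep (finishes minute 55); incubation (finishes minute 54). Taking the maximum gives a start of minute 55, and it finishes at 55 + 65 = minute 120.
Staining has to wait for the centrifuge run (finishes minute 120); wash step (finishes minute 115); sample prep (finishes minute 55, plus 10-minute gap → minute 65). The latest of these is minute 120, so staining runs minute 120 to 120 + 35 = minute 155.
Imaging needs all of staining (finishes minute 155, plus 20-minute gap → minute 175); wash step (finishes minute 115). That puts its earliest start at minute 175; it finishes at 175 + 10 = minute 185.

Working backward from the deadline:
Quantification has no dependents, so it just needs to finish by minute 247. Starting by 247 − 60 = minute 187 achieves that.
Imaging feeds into quantification (must start by minute 187); so imaging must finish by minute 187 and therefore start by minute 177.
So imaging can start as early as minute 175 and as late as minute 177, giving 177 − 175 = 2 minutes of slack.

2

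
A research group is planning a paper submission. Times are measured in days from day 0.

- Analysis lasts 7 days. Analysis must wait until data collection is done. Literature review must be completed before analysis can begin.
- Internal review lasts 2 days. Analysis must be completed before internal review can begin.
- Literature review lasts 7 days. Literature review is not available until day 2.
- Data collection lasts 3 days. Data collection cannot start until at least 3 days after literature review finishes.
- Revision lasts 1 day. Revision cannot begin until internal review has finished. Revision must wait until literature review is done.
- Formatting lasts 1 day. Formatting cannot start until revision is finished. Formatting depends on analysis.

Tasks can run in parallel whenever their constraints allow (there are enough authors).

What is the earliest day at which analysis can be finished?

22

Literature review cannot begin until its own release at day 2. It runs from day 2 to 2 + 7 = day 9.
After literature review (finishes day 9, plus 3-day gap → day 12), data collection can start at day 12 and finishes at day 15.
For analysis: data collection (finishes day 15); literature review (finishes day 9). Taking the maximum gives a start of day 15, and it finishes at 15 + 7 = day 22.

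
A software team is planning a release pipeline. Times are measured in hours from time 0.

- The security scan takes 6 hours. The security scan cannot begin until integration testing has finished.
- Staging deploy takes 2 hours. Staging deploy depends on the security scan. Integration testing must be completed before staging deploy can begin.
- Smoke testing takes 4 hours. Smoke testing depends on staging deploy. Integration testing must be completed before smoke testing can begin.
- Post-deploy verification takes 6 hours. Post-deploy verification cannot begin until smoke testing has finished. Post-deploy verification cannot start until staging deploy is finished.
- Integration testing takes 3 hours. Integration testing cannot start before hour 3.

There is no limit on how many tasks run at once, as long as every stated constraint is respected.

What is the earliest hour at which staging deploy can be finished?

14

Integration testing cannot begin until its own release at hour 3. It runs from hour 3 to 3 + 3 = hour 6.
After integration testing (finishes hour 6), the security scan can start at hour 6 and finishes at hour 12.
Staging deploy has to wait for the security scan (finishes hour 12); integration testing (finishes hour 6). The latest of these is hour 12, so staging deploy runs hour 12 to 12 + 2 = hour 14.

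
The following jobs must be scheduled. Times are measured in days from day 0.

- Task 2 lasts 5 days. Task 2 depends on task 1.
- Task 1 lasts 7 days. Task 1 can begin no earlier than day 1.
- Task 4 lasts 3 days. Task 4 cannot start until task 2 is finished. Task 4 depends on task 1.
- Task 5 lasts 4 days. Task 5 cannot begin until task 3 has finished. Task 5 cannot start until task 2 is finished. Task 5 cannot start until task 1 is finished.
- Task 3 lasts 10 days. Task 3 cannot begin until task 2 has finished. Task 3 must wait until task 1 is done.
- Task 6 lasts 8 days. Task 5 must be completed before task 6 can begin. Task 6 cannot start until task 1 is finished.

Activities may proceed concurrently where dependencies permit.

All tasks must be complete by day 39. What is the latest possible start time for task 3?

Task 6 has no dependents, so it just needs to finish by day 39. Starting by 39 − 8 = day 31 achieves that.
Task 5 feeds into task 6 (must start by day 31); so task 5 must finish by day 31 and therefore start by day 27.
Task 3 has to be done before task 5 (must start by day 27). That means finishing by day 27, i.e. starting by 27 − 10 = day 17.

17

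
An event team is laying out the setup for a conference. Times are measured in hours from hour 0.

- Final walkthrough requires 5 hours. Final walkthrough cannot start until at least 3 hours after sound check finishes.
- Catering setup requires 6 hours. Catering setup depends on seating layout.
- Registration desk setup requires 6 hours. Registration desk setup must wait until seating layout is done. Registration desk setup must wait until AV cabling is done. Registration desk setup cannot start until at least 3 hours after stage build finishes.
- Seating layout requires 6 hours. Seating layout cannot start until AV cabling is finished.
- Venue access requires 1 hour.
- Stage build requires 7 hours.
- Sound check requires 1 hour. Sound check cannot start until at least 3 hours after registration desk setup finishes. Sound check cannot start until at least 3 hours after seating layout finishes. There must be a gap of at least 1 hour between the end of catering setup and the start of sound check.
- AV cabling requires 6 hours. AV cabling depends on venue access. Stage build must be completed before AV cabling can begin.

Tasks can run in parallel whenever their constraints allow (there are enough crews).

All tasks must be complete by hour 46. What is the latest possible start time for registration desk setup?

28

To finish by hour 46, final walkthrough (duration 5) must start no later than hour 41.
Sound check has to be done before final walkthrough (must start by hour 41, minus 3-hour gap → hour 38). That means finishing by hour 38, i.e. starting by 38 − 1 = hour 37.
Registration desk setup must finish before sound check (must start by hour 37, minus 3-hour gap → hour 34). With a 6-hour duration, registration desk setup must start by 34 − 6 = hour 28.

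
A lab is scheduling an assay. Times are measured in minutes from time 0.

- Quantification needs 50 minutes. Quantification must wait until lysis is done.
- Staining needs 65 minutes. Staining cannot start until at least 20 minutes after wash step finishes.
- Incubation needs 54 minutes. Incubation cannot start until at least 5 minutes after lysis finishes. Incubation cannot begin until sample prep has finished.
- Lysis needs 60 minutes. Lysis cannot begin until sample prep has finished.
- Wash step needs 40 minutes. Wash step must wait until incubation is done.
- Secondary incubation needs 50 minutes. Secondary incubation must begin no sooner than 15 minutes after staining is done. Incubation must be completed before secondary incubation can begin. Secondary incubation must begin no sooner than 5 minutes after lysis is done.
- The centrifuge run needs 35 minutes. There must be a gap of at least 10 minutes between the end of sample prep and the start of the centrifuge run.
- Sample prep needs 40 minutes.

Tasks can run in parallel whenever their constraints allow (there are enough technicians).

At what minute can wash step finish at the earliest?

199

Sample prep has no prerequisites, so it starts at minute 0 and finishes at minute 40.
After sample prep (finishes minute 40), lysis can start at minute 40 and finishes at minute 100.
Incubation needs all of lysis (finishes minute 100, plus 5-minute gap → minute 105); sample prep (finishes minute 40). That puts its earliest start at minute 105; it finishes at 105 + 54 = minute 159.
Wash step cannot begin until incubation (finishes minute 159). It runs from minute 159 to 159 + 40 = minute 199.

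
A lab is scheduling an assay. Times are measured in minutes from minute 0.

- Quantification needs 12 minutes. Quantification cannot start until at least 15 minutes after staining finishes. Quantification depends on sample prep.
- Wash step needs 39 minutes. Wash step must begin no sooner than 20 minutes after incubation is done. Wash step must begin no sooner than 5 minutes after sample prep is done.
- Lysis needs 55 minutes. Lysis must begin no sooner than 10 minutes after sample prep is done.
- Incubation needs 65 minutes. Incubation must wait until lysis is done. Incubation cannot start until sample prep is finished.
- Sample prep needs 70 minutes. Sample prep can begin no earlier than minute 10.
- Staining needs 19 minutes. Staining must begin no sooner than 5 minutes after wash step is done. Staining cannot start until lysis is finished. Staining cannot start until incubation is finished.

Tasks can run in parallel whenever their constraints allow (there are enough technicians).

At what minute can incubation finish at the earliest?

210

Sample prep cannot begin until its own release at minute 10. It runs from minute 10 to 10 + 70 = minute 80.
Lysis cannot begin until sample prep (finishes minute 80, plus 10-minute gap → minute 90). It runs from minute 90 to 90 + 55 = minute 145.
For incubation: lysis (finishes minute 145); sample prep (finishes minute 80). Taking the maximum gives a start of minute 145, and it finishes at 145 + 65 = minute 210.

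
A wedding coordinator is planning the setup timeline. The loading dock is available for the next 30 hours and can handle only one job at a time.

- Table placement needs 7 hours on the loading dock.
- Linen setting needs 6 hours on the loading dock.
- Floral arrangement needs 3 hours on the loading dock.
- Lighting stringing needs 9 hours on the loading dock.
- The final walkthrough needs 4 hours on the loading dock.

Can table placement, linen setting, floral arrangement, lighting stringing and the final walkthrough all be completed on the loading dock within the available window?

Running back to back, the jobs need 7 + 6 + 3 + 9 + 4 = 29 hours on the loading dock.
Since 29 ≤ 30, they fit within the window.

Yes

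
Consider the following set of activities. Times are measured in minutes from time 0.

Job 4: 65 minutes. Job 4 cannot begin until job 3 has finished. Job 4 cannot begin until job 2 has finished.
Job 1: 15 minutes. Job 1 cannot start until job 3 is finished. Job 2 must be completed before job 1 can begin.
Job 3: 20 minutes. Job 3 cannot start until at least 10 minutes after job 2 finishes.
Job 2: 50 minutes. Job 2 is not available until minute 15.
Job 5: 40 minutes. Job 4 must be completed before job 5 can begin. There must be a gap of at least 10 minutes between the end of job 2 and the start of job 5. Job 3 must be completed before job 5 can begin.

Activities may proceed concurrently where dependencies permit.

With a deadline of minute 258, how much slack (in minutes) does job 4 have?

58

Job 2 waits on its own release at minute 15, so it starts at minute 15 and finishes at 15 + 50 = minute 65.
Job 3 cannot begin until job 2 (finishes minute 65, plus 10-minute gap → minute 75). It runs from minute 75 to 75 + 20 = minute 95.
Job 4 has to wait for job 3 (finishes minute 95); job 2 (finishes minute 65). The latest of these is minute 95, so job 4 runs minute 95 to 95 + 65 = minute 160.

Working backward from the deadline:
To finish by minute 258, job 5 (duration 40) must start no later than minute 218.
Since job 5 (must start by minute 218) depends on it, job 4 must finish by minute 218. Backing off its 65-minute duration gives a latest start of minute 153.
So job 4 can start as early as minute 95 and as late as minute 153, giving 153 − 95 = 58 minutes of slack.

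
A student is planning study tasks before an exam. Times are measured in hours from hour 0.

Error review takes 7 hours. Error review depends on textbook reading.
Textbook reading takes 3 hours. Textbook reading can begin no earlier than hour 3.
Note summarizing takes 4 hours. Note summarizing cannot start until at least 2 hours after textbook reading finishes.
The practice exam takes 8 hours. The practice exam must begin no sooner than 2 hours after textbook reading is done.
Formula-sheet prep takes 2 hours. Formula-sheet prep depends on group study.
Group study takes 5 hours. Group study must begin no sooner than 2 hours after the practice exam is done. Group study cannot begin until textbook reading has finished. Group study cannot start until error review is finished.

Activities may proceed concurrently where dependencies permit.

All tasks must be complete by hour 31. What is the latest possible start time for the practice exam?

14

Formula-sheet prep must finish by hour 31; it takes 2 hours, so it must start by 31 − 2 = hour 29.
Since formula-sheet prep (must start by hour 29) depends on it, group study must finish by hour 29. Backing off its 5-hour duration gives a latest start of hour 24.
Since group study (must start by hour 24, minus 2-hour gap → hour 22) depends on it, the practice exam must finish by hour 22. Backing off its 8-hour duration gives a latest start of hour 14.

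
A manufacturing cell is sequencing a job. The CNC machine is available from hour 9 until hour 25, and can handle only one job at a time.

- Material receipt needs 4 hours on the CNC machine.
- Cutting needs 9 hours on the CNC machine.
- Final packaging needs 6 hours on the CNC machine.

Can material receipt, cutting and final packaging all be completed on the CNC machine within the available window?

The CNC machine window is 25 − 9 = 16 hours.
Running back to back, the jobs need 4 + 9 + 6 = 19 hours on the CNC machine.
Since 19 > 16, they cannot all fit.

No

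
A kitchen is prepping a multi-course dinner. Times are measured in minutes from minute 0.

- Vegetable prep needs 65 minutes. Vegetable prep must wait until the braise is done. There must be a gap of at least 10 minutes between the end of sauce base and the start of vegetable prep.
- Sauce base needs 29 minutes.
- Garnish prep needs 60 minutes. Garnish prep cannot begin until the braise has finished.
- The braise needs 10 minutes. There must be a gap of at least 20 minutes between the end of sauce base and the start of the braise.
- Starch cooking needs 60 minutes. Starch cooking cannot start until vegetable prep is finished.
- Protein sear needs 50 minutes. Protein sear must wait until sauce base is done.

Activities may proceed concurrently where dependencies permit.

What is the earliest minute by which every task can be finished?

Sauce base can start immediately at minute 0; it finishes at minute 29.
After sauce base (finishes minute 29), protein sear can start at minute 29 and finishes at minute 79.
The braise waits on sauce base (finishes minute 29, plus 20-minute gap → minute 49), so it starts at minute 49 and finishes at 49 + 10 = minute 59.
Garnish prep cannot begin until the braise (finishes minute 59). It runs from minute 59 to 59 + 60 = minute 119.
For vegetable prep: the braise (finishes minute 59); sauce base (finishes minute 29, plus 10-minute gap → minute 39). Taking the maximum gives a start of minute 59, and it finishes at 59 + 65 = minute 124.
After vegetable prep (finishes minute 124), starch cooking can start at minute 124 and finishes at minute 184.
All tasks are finished once the last one completes. Finish times: Sauce base at 29, The braise at 59, Protein sear at 79, Vegetable prep at 124, Starch cooking at 184, Garnish prep at 119. The latest is minute 184.

184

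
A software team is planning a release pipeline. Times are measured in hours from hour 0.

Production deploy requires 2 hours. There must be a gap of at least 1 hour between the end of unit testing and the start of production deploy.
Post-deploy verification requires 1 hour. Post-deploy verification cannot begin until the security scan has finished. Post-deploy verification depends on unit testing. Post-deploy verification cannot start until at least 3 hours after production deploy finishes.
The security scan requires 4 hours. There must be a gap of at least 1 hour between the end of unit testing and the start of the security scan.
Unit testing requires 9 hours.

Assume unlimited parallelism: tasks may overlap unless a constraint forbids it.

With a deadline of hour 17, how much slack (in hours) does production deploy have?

1

Nothing blocks unit testing, so it runs from hour 0 to hour 9.
After unit testing (finishes hour 9, plus 1-hour gap → hour 10), production deploy can start at hour 10 and finishes at hour 12.

Working backward from the deadline:
Post-deploy verification has no dependents, so it just needs to finish by hour 17. Starting by 17 − 1 = hour 16 achieves that.
Since post-deploy verification (must start by hour 16, minus 3-hour gap → hour 13) depends on it, production deploy must finish by hour 13. Backing off its 2-hour duration gives a latest start of hour 11.
So production deploy can start as early as hour 10 and as late as hour 11, giving 11 − 10 = 1 hour of slack.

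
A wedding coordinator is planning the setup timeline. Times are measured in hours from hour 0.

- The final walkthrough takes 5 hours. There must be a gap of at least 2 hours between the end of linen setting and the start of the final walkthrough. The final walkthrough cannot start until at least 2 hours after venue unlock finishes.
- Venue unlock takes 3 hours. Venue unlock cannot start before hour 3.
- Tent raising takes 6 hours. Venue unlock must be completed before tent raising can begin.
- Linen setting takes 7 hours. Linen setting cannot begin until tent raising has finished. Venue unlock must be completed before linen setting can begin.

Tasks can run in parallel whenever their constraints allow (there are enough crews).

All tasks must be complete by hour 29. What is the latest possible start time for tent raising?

9

The final walkthrough has no dependents, so it just needs to finish by hour 29. Starting by 29 − 5 = hour 24 achieves that.
Linen setting feeds into the final walkthrough (must start by hour 24, minus 2-hour gap → hour 22); so linen setting must finish by hour 22 and therefore start by hour 15.
Tent raising has to be done before linen setting (must start by hour 15). That means finishing by hour 15, i.e. starting by 15 − 6 = hour 9.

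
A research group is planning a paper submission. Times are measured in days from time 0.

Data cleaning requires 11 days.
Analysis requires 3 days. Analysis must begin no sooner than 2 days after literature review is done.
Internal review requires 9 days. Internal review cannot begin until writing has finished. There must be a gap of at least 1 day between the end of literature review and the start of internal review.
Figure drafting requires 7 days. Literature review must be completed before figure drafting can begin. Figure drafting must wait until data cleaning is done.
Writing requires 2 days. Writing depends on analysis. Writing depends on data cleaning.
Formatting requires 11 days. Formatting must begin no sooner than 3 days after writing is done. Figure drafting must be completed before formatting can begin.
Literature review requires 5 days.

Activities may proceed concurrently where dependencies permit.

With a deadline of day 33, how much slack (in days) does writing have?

Data cleaning has no prerequisites, so it starts at day 0 and finishes at day 11.
Literature review has no prerequisites, so it starts at day 0 and finishes at day 5.
Analysis cannot begin until literature review (finishes day 5, plus 2-day gap → day 7). It runs from day 7 to 7 + 3 = day 10.
Writing needs all of analysis (finishes day 10); data cleaning (finishes day 11). That puts its earliest start at day 11; it finishes at 11 + 2 = day 13.

Working backward from the deadline:
Nothing follows internal review; the deadline of day 33 is its only limit. It must start by 33 − 9 = day 24.
Nothing follows formatting; the deadline of day 33 is its only limit. It must start by 33 − 11 = day 22.
For writing: internal review (must start by day 24); formatting (must start by day 22, minus 3-day gap → day 19). The most restrictive is day 19; with a 2-day duration, writing must start by day 17.
So writing can start as early as day 11 and as late as day 17, giving 17 − 11 = 6 days of slack.

6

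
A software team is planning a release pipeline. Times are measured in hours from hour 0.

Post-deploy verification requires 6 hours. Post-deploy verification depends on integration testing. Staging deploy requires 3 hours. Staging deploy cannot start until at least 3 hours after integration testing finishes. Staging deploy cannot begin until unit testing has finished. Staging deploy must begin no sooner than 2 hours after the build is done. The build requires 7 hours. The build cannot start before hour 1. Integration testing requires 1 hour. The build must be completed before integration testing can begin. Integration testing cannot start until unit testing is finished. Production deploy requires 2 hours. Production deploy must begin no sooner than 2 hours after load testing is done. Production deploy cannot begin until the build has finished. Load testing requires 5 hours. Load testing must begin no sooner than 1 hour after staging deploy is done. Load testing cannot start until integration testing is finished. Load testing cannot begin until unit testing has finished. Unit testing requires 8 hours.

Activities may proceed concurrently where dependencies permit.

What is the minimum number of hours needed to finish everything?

25

Nothing blocks unit testing, so it runs from hour 0 to hour 8.
The build cannot begin until its own release at hour 1. It runs from hour 1 to 1 + 7 = hour 8.
Integration testing needs all of the build (finishes hour 8); unit testing (finishes hour 8). That puts its earliest start at hour 8; it finishes at 8 + 1 = hour 9.
Post-deploy verification waits on integration testing (finishes hour 9), so it starts at hour 9 and finishes at 9 + 6 = hour 15.
For staging deploy: integration testing (finishes hour 9, plus 3-hour gap → hour 12); unit testing (finishes hour 8); the build (finishes hour 8, plus 2-hour gap → hour 10). Taking the maximum gives a start of hour 12, and it finishes at 12 + 3 = hour 15.
Load testing needs all of staging deploy (finishes hour 15, plus 1-hour gap → hour 16); integration testing (finishes hour 9); unit testing (finishes hour 8). That puts its earliest start at hour 16; it finishes at 16 + 5 = hour 21.
Production deploy has to wait for load testing (finishes hour 21, plus 2-hour gap → hour 23); the build (finishes hour 8). The latest of these is hour 23, so production deploy runs hour 23 to 23 + 2 = hour 25.
All tasks are finished once the last one completes. Finish times: The build at 8, Unit testing at 8, Integration testing at 9, Staging deploy at 15, Load testing at 21, Production deploy at 25, Post-deploy verification at 15. The latest is hour 25.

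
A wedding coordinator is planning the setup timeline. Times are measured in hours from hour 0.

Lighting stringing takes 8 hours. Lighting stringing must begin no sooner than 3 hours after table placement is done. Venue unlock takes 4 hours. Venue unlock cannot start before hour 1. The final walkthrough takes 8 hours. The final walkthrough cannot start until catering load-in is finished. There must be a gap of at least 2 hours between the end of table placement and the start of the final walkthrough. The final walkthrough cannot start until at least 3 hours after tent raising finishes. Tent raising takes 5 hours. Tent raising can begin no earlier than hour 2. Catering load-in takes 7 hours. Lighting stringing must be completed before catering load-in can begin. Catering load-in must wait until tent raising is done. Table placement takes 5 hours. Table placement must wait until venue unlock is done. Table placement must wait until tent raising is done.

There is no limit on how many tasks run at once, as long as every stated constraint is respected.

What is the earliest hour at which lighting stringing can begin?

Tent raising waits on its own release at hour 2, so it starts at hour 2 and finishes at 2 + 5 = hour 7.
Venue unlock waits on its own release at hour 1, so it starts at hour 1 and finishes at 1 + 4 = hour 5.
Table placement needs all of venue unlock (finishes hour 5); tent raising (finishes hour 7). That puts its earliest start at hour 7; it finishes at 7 + 5 = hour 12.
Lighting stringing waits on table placement (finishes hour 12, plus 3-hour gap → hour 15), so the earliest it can start is hour 15.

15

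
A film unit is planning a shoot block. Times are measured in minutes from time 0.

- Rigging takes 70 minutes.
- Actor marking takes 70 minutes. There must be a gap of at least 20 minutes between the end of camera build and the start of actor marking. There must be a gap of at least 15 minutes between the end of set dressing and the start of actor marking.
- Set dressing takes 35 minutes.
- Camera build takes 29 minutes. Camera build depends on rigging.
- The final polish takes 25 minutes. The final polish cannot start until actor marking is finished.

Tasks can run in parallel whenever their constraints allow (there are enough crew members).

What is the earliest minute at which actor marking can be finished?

189

Nothing blocks set dressing, so it runs from minute 0 to minute 35.
Rigging has no prerequisites, so it starts at minute 0 and finishes at minute 70.
Camera build cannot begin until rigging (finishes minute 70). It runs from minute 70 to 70 + 29 = minute 99.
Actor marking needs all of camera build (finishes minute 99, plus 20-minute gap → minute 119); set dressing (finishes minute 35, plus 15-minute gap → minute 50). That puts its earliest start at minute 119; it finishes at 119 + 70 = minute 189.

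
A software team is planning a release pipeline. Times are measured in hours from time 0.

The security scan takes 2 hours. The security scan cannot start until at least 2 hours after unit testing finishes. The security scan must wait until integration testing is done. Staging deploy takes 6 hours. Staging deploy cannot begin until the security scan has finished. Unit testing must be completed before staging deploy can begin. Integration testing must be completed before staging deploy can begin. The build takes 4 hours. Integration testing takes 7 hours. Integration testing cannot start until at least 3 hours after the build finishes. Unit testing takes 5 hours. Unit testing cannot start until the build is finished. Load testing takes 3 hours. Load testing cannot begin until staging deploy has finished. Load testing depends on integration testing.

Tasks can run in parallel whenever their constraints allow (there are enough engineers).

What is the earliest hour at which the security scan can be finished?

Nothing blocks the build, so it runs from hour 0 to hour 4.
Integration testing waits on the build (finishes hour 4, plus 3-hour gap → hour 7), so it starts at hour 7 and finishes at 7 + 7 = hour 14.
Unit testing waits on the build (finishes hour 4), so it starts at hour 4 and finishes at 4 + 5 = hour 9.
The security scan needs all of unit testing (finishes hour 9, plus 2-hour gap → hour 11); integration testing (finishes hour 14). That puts its earliest start at hour 14; it finishes at 14 + 2 = hour 16.

16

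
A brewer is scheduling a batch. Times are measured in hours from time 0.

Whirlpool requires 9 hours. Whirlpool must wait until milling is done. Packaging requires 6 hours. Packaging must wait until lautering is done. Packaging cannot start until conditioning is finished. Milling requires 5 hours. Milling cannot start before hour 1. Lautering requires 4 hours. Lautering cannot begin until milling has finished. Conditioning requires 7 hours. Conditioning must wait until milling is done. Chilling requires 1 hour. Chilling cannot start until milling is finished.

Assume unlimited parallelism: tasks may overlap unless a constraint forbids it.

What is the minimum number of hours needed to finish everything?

Milling waits on its own release at hour 1, so it starts at hour 1 and finishes at 1 + 5 = hour 6.
After milling (finishes hour 6), conditioning can start at hour 6 and finishes at hour 13.
Chilling waits on milling (finishes hour 6), so it starts at hour 6 and finishes at 6 + 1 = hour 7.
Whirlpool waits on milling (finishes hour 6), so it starts at hour 6 and finishes at 6 + 9 = hour 15.
Lautering cannot begin until milling (finishes hour 6). It runs from hour 6 to 6 + 4 = hour 10.
Packaging cannot start until lautering (finishes hour 10); conditioning (finishes hour 13). The controlling bound is hour 13, so packaging finishes at 13 + 6 = hour 19.
All tasks are finished once the last one completes. Finish times: Milling at 6, Lautering at 10, Whirlpool at 15, Chilling at 7, Conditioning at 13, Packaging at 19. The latest is hour 19.

19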